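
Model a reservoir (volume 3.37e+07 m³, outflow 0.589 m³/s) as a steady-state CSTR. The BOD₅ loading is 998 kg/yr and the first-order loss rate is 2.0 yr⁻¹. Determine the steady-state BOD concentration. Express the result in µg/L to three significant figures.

Outflow Q = 0.589 m³/s × 3.156e+07 s/yr = 1.859e+07 m³/yr.
Steady-state CSTR mass balance: W = Q·C + k·V·C, so C = W/(Q + kV).
Q + kV = 1.859e+07 + 2.0·3.37e+07 = 8.599e+07 m³/yr.
C = 998/8.599e+07 = 1.161e-05 kg/m³ = 0.01161 mg/L = 11.61 µg/L.

11.6 µg/L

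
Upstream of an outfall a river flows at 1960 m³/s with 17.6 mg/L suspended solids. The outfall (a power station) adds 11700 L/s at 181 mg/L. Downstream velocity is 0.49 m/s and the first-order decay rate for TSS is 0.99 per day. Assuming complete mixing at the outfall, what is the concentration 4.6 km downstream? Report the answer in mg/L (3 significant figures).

16.7 mg/L

11700 L/s = 11.7 m³/s.
After complete mixing, C₀ = (11.7·181 + 1960·17.6) / 1972 = 18.57 mg/L.
Travel time t = 4600 m / 0.49 m/s = 9388 s = 0.1087 d.
C = 18.57·exp(−0.99·0.1087) = 18.57·0.898 = 16.68 mg/L.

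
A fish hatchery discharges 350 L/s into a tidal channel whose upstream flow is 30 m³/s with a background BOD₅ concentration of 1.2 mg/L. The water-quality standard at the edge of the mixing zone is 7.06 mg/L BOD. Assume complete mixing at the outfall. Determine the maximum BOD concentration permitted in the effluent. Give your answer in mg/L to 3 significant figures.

350 L/s = 0.35 m³/s.
Mass balance: 7.06·30.35 = 0.35·Cₑ + 30·1.2.
Cₑ = (214.3 − 36) / 0.35 = 509.3 mg/L.

509 mg/L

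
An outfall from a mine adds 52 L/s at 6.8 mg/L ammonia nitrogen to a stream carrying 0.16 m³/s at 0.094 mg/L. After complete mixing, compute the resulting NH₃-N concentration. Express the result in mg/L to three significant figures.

1.74 mg/L

52 L/s = 0.052 m³/s.
Flow-weighted mixing gives C = (0.052·6.8 + 0.16·0.094) / (0.052 + 0.16) = 0.3686/0.212 = 1.739 mg/L.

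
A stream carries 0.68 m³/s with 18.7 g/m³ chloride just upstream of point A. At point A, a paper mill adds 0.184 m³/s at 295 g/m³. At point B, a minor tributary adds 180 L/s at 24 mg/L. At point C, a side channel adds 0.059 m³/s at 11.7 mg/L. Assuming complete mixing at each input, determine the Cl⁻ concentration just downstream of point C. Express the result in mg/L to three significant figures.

65.3 mg/L

After input A: C = (0.68·18.7 + 0.184·295) / 0.864 = 77.54 mg/L.
180 L/s = 0.18 m³/s.
After input B: C = (0.864·77.54 + 0.18·24) / 1.044 = 68.31 mg/L.
After input C: C = (1.044·68.31 + 0.059·11.7) / 1.103 = 65.28 mg/L.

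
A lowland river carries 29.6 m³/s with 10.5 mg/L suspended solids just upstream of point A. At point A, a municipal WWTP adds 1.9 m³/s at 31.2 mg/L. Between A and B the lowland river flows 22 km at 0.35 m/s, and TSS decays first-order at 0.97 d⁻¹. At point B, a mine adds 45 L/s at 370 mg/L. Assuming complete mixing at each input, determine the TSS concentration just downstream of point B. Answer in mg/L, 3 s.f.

6.32 mg/L

After input A: C = (29.6·10.5 + 1.9·31.2) / 31.5 = 11.75 mg/L.
Over the 22 km reach to input B (t = 6.286e+04 s = 0.7275 d), decay gives C = 11.75·exp(−0.97·0.7275) = 5.801 mg/L.
45 L/s = 0.045 m³/s.
After input B: C = (31.5·5.801 + 0.045·370) / 31.55 = 6.321 mg/L.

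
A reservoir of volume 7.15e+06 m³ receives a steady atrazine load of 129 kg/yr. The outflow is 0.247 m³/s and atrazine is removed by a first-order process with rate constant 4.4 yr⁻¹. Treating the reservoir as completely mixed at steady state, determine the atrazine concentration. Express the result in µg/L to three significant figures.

3.29 µg/L

Outflow Q = 0.247 m³/s × 3.156e+07 s/yr = 7.795e+06 m³/yr.
Steady-state CSTR mass balance: W = Q·C + k·V·C, so C = W/(Q + kV).
Q + kV = 7.795e+06 + 4.4·7.15e+06 = 3.925e+07 m³/yr.
C = 129/3.925e+07 = 3.286e-06 kg/m³ = 0.003286 mg/L = 3.286 µg/L.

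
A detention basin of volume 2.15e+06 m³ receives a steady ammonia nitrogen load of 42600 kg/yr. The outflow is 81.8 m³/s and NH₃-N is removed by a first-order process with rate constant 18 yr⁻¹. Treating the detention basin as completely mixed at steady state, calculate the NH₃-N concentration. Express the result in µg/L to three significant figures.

Outflow Q = 81.8 m³/s × 3.156e+07 s/yr = 2.581e+09 m³/yr.
Steady-state CSTR mass balance: W = Q·C + k·V·C, so C = W/(Q + kV).
Q + kV = 2.581e+09 + 18·2.15e+06 = 2.62e+09 m³/yr.
C = 42600/2.62e+09 = 1.626e-05 kg/m³ = 0.01626 mg/L = 16.26 µg/L.

16.3 µg/L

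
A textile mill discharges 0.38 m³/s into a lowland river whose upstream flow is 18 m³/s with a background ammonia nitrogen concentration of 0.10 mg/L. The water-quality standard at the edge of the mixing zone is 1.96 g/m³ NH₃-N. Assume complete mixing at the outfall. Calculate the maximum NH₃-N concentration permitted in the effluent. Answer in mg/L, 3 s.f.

90.1 mg/L

Mass balance: 1.96·18.38 = 0.38·Cₑ + 18·0.1.
Cₑ = (36.02 − 1.8) / 0.38 = 90.07 mg/L.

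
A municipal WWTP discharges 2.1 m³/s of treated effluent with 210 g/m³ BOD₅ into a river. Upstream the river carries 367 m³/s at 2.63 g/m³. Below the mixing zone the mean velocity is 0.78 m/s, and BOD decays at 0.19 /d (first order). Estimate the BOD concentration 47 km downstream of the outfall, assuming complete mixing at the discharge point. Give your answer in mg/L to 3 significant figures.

After complete mixing, C₀ = (2.1·210 + 367·2.63) / 369.1 = 3.81 mg/L.
Travel time t = 4.7e+04 m / 0.78 m/s = 6.026e+04 s = 0.6974 d.
C = 3.81·exp(−0.19·0.6974) = 3.81·0.8759 = 3.337 mg/L.

3.34 mg/L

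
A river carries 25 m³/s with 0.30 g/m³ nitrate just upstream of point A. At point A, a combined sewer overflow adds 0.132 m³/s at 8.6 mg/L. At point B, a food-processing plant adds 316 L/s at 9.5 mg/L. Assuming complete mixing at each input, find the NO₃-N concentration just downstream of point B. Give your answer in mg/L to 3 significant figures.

0.457 mg/L

After input A: C = (25·0.3 + 0.132·8.6) / 25.13 = 0.3436 mg/L.
316 L/s = 0.316 m³/s.
After input B: C = (25.13·0.3436 + 0.316·9.5) / 25.45 = 0.4573 mg/L.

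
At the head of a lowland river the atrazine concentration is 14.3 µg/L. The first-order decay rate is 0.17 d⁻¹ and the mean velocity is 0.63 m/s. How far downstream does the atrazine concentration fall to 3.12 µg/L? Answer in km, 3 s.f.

487 km

From C = C₀·e^(−kt), t = ln(C₀/C)/k = ln(14.3/3.12)/0.17 = 1.522/0.17 = 8.955 d.
Distance = v·t = 0.63 m/s × 7.738e+05 s = 4.875e+05 m = 487.5 km.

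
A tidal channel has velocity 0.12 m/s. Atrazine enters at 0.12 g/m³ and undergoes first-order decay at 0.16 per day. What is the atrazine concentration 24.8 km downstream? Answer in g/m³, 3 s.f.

0.0818 g/m³

Travel time t = 24.8 km / 0.12 m/s = 2.48e+04/0.12 = 2.067e+05 s = 2.392 d.
First-order decay: C = 0.12·exp(−0.16·2.392) = 0.12·0.682 = 0.08184 g/m³.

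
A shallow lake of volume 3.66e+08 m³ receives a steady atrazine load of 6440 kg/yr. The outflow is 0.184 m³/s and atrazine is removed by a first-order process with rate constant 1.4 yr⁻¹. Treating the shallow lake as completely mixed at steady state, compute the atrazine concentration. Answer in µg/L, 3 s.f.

12.4 µg/L

Outflow Q = 0.184 m³/s × 3.156e+07 s/yr = 5.807e+06 m³/yr.
Steady-state CSTR mass balance: W = Q·C + k·V·C, so C = W/(Q + kV).
Q + kV = 5.807e+06 + 1.4·3.66e+08 = 5.182e+08 m³/yr.
C = 6440/5.182e+08 = 1.243e-05 kg/m³ = 0.01243 mg/L = 12.43 µg/L.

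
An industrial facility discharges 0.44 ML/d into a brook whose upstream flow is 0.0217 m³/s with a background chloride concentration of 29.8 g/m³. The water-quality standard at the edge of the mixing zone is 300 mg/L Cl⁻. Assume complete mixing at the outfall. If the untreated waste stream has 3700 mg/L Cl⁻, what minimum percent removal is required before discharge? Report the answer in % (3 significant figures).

60.8 %

0.44 ML/d = 0.005093 m³/s.
Mass balance: 300·0.02679 = 0.005093·Cₑ + 0.0217·29.8.
Cₑ = (8.038 − 0.6467) / 0.005093 = 1451 mg/L.
Required removal = 1 − 1451/3700 = 60.77 %.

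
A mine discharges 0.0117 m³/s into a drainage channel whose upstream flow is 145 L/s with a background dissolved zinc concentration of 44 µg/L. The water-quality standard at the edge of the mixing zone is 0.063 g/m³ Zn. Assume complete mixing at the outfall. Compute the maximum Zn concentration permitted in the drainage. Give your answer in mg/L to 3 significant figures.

145 L/s = 0.145 m³/s.
44 µg/L = 0.044 mg/L.
Mass balance: 0.063·0.1567 = 0.0117·Cₑ + 0.145·0.044.
Cₑ = (0.009872 − 0.00638) / 0.0117 = 0.2985 mg/L.

0.298 mg/L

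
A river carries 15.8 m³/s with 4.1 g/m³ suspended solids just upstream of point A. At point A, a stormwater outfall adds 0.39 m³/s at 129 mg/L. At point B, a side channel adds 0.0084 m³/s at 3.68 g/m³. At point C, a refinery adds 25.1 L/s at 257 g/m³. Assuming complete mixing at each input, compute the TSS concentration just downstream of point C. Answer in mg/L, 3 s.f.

7.49 mg/L

After input A: C = (15.8·4.1 + 0.39·129) / 16.19 = 7.109 mg/L.
After input B: C = (16.19·7.109 + 0.0084·3.68) / 16.2 = 7.107 mg/L.
25.1 L/s = 0.0251 m³/s.
After input C: C = (16.2·7.107 + 0.0251·257) / 16.22 = 7.494 mg/L.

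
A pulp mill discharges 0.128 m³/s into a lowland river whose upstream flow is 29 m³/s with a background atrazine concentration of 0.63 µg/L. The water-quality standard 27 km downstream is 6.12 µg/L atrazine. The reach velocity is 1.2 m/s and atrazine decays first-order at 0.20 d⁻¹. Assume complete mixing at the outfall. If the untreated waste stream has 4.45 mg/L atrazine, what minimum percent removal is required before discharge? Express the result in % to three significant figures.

70.2 %

0.63 µg/L = 0.00063 mg/L.
6.12 µg/L = 0.00612 mg/L.
Travel time to the compliance point: t = 2.7e+04/1.2 = 2.25e+04 s = 0.2604 d; decay factor exp(−0.20·0.2604) = 0.9492.
So the concentration just after mixing may be at most 0.00612/0.9492 = 0.006447 mg/L.
Mass balance: 0.006447·29.13 = 0.128·Cₑ + 29·0.00063.
Cₑ = (0.1878 − 0.01827) / 0.128 = 1.324 mg/L.
Required removal = 1 − 1.324/4.45 = 70.24 %.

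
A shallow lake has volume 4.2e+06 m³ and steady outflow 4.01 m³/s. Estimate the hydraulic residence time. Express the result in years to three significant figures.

Q = 4.01 m³/s × 3.156e+07 s/yr = 1.265e+08 m³/yr.
Hydraulic residence time τ = V/Q = 4.2e+06/1.265e+08 = 0.03319 yr.

0.0332 yr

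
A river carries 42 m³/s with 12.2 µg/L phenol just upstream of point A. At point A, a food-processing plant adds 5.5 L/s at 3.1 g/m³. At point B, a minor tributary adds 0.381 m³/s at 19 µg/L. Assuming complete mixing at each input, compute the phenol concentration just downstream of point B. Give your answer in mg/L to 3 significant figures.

0.0127 mg/L

12.2 µg/L = 0.0122 mg/L.
5.5 L/s = 0.0055 m³/s.
After input A: C = (42·0.0122 + 0.0055·3.1) / 42.01 = 0.0126 mg/L.
19 µg/L = 0.019 mg/L.
After input B: C = (42.01·0.0126 + 0.381·0.019) / 42.39 = 0.01266 mg/L.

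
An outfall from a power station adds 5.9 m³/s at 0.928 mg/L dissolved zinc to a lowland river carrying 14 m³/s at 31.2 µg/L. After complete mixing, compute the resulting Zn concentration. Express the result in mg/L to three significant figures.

31.2 µg/L = 0.0312 mg/L.
Conservation of mass across the mixing zone: C = (5.9·0.928 + 14·0.0312) / (5.9 + 14) = 5.912/19.9 = 0.2971 mg/L.

0.297 mg/L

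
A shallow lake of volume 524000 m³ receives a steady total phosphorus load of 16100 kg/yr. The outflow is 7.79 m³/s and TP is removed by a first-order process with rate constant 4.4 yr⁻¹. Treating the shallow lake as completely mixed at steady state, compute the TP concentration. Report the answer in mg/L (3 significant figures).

Outflow Q = 7.79 m³/s × 3.156e+07 s/yr = 2.458e+08 m³/yr.
Steady-state CSTR mass balance: W = Q·C + k·V·C, so C = W/(Q + kV).
Q + kV = 2.458e+08 + 4.4·524000 = 2.481e+08 m³/yr.
C = 16100/2.481e+08 = 6.488e-05 kg/m³ = 0.06488 mg/L.

0.0649 mg/L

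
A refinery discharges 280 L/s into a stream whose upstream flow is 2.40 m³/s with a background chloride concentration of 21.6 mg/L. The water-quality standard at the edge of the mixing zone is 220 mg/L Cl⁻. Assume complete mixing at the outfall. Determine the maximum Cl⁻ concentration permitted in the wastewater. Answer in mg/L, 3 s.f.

1920 mg/L

280 L/s = 0.28 m³/s.
Mass balance: 220·2.68 = 0.28·Cₑ + 2.4·21.6.
Cₑ = (589.6 − 51.84) / 0.28 = 1921 mg/L.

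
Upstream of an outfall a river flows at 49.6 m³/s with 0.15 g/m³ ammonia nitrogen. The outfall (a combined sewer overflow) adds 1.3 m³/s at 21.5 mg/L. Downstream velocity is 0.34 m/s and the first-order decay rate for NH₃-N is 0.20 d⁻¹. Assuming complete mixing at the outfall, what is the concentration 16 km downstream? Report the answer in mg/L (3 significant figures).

After complete mixing, C₀ = (1.3·21.5 + 49.6·0.15) / 50.9 = 0.6953 mg/L.
Travel time t = 1.6e+04 m / 0.34 m/s = 4.706e+04 s = 0.5447 d.
C = 0.6953·exp(−0.20·0.5447) = 0.6953·0.8968 = 0.6235 mg/L.

0.624 mg/L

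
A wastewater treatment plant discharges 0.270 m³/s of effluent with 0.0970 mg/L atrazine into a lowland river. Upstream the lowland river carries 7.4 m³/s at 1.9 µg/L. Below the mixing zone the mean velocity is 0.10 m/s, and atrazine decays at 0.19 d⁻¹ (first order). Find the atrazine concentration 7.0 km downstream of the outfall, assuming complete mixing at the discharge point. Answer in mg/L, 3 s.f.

0.00450 mg/L

1.9 µg/L = 0.0019 mg/L.
After complete mixing, C₀ = (0.27·0.097 + 7.4·0.0019) / 7.67 = 0.005248 mg/L.
Travel time t = 7000 m / 0.10 m/s = 7e+04 s = 0.8102 d.
C = 0.005248·exp(−0.19·0.8102) = 0.005248·0.8573 = 0.004499 mg/L.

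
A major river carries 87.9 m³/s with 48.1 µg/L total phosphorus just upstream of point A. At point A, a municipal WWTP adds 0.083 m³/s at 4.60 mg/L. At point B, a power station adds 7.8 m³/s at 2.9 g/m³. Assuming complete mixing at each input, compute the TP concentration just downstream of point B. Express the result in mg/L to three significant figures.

48.1 µg/L = 0.0481 mg/L.
After input A: C = (87.9·0.0481 + 0.083·4.6) / 87.98 = 0.05239 mg/L.
After input B: C = (87.98·0.05239 + 7.8·2.9) / 95.78 = 0.2843 mg/L.

0.284 mg/L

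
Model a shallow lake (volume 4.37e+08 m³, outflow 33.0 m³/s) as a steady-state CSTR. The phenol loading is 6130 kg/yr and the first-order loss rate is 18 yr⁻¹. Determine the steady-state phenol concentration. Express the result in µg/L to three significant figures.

0.688 µg/L

Outflow Q = 33.0 m³/s × 3.156e+07 s/yr = 1.041e+09 m³/yr.
Steady-state CSTR mass balance: W = Q·C + k·V·C, so C = W/(Q + kV).
Q + kV = 1.041e+09 + 18·4.37e+08 = 8.907e+09 m³/yr.
C = 6130/8.907e+09 = 6.882e-07 kg/m³ = 0.0006882 mg/L = 0.6882 µg/L.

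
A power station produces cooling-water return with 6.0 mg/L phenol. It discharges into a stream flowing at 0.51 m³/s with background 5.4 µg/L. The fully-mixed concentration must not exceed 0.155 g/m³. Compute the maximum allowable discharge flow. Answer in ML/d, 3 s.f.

1.13 ML/d

5.4 µg/L = 0.0054 mg/L.
Mass balance at complete mixing: C_std·(Q_w + Q_r) = Q_w·C_e + Q_r·C_b.
Rearranging, Q_w = Q_r·(C_std − C_b)/(C_e − C_std) = 0.51·(0.155 − 0.0054) / (6 − 0.155) = 0.01305 m³/s.
= 1.128 ML/d.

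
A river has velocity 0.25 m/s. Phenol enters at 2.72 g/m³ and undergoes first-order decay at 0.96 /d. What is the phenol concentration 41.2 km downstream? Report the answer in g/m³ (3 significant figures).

0.436 g/m³

Travel time t = 41.2 km / 0.25 m/s = 4.12e+04/0.25 = 1.648e+05 s = 1.907 d.
First-order decay: C = 2.72·exp(−0.96·1.907) = 2.72·0.1602 = 0.4358 g/m³.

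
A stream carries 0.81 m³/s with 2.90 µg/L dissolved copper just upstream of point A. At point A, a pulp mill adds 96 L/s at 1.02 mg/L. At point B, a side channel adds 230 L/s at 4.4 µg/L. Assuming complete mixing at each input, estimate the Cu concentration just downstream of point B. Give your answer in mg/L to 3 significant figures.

2.90 µg/L = 0.0029 mg/L.
96 L/s = 0.096 m³/s.
After input A: C = (0.81·0.0029 + 0.096·1.02) / 0.906 = 0.1107 mg/L.
230 L/s = 0.23 m³/s.
4.4 µg/L = 0.0044 mg/L.
After input B: C = (0.906·0.1107 + 0.23·0.0044) / 1.136 = 0.08916 mg/L.

0.0892 mg/L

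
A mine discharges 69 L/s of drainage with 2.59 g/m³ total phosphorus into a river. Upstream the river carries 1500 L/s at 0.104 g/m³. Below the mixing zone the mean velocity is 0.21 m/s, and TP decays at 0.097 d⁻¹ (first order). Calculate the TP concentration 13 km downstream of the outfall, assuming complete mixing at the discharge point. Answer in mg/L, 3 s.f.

0.199 mg/L

69 L/s = 0.069 m³/s.
1500 L/s = 1.5 m³/s.
After complete mixing, C₀ = (0.069·2.59 + 1.5·0.104) / 1.569 = 0.2133 mg/L.
Travel time t = 1.3e+04 m / 0.21 m/s = 6.19e+04 s = 0.7165 d.
C = 0.2133·exp(−0.097·0.7165) = 0.2133·0.9329 = 0.199 mg/L.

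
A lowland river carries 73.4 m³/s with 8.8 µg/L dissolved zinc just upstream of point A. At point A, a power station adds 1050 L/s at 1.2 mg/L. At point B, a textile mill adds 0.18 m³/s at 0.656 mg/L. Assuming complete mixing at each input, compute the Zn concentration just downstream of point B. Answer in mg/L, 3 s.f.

8.8 µg/L = 0.0088 mg/L.
1050 L/s = 1.05 m³/s.
After input A: C = (73.4·0.0088 + 1.05·1.2) / 74.45 = 0.0256 mg/L.
After input B: C = (74.45·0.0256 + 0.18·0.656) / 74.63 = 0.02712 mg/L.

0.0271 mg/L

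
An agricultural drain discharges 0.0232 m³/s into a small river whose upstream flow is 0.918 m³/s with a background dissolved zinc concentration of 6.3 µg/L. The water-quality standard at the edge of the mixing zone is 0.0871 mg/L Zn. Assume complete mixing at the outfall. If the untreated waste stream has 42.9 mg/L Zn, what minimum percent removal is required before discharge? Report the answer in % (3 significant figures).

92.3 %

6.3 µg/L = 0.0063 mg/L.
Mass balance: 0.0871·0.9412 = 0.0232·Cₑ + 0.918·0.0063.
Cₑ = (0.08198 − 0.005783) / 0.0232 = 3.284 mg/L.
Required removal = 1 − 3.284/42.9 = 92.34 %.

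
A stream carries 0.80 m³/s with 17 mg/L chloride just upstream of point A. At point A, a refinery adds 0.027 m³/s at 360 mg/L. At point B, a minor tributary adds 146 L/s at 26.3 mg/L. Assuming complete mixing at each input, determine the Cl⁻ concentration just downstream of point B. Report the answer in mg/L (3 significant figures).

27.9 mg/L

After input A: C = (0.8·17 + 0.027·360) / 0.827 = 28.2 mg/L.
146 L/s = 0.146 m³/s.
After input B: C = (0.827·28.2 + 0.146·26.3) / 0.973 = 27.91 mg/L.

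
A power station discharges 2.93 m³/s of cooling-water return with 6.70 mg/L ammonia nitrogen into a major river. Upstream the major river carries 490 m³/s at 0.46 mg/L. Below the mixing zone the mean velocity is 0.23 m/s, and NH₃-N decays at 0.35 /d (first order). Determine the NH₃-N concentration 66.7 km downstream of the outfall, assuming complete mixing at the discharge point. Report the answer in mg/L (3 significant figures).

0.154 mg/L

After complete mixing, C₀ = (2.93·6.7 + 490·0.46) / 492.9 = 0.4971 mg/L.
Travel time t = 6.67e+04 m / 0.23 m/s = 2.9e+05 s = 3.356 d.
C = 0.4971·exp(−0.35·3.356) = 0.4971·0.3089 = 0.1535 mg/L.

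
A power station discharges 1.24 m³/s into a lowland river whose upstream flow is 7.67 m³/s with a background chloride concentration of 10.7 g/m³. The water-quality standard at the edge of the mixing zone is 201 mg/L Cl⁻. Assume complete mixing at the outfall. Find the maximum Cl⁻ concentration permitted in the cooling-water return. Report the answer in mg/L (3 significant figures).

1380 mg/L

Mass balance: 201·8.91 = 1.24·Cₑ + 7.67·10.7.
Cₑ = (1791 − 82.07) / 1.24 = 1378 mg/L.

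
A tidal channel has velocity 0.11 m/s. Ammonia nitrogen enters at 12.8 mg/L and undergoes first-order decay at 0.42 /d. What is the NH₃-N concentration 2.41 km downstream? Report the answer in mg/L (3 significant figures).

11.5 mg/L

Travel time t = 2.41 km / 0.11 m/s = 2410/0.11 = 2.191e+04 s = 0.2536 d.
First-order decay: C = 12.8·exp(−0.42·0.2536) = 12.8·0.899 = 11.51 mg/L.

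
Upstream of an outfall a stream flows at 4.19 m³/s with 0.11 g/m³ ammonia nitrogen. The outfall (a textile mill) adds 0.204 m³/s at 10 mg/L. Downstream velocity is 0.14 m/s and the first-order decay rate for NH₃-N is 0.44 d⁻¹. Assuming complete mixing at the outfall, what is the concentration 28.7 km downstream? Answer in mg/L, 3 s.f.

0.200 mg/L

After complete mixing, C₀ = (0.204·10 + 4.19·0.11) / 4.394 = 0.5692 mg/L.
Travel time t = 2.87e+04 m / 0.14 m/s = 2.05e+05 s = 2.373 d.
C = 0.5692·exp(−0.44·2.373) = 0.5692·0.3521 = 0.2004 mg/L.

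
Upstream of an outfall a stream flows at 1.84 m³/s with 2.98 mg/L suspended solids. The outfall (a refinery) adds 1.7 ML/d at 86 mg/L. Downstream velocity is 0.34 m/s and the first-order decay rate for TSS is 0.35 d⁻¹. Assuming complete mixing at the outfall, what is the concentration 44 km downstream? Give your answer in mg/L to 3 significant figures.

1.7 ML/d = 0.01968 m³/s.
After complete mixing, C₀ = (0.01968·86 + 1.84·2.98) / 1.86 = 3.858 mg/L.
Travel time t = 4.4e+04 m / 0.34 m/s = 1.294e+05 s = 1.498 d.
C = 3.858·exp(−0.35·1.498) = 3.858·0.592 = 2.284 mg/L.

2.28 mg/L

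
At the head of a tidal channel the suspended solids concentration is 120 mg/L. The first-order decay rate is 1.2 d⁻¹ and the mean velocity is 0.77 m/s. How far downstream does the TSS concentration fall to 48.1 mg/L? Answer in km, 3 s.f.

From C = C₀·e^(−kt), t = ln(C₀/C)/k = ln(120/48.1)/1.2 = 0.9142/1.2 = 0.7618 d.
Distance = v·t = 0.77 m/s × 6.582e+04 s = 5.068e+04 m = 50.68 km.

50.7 km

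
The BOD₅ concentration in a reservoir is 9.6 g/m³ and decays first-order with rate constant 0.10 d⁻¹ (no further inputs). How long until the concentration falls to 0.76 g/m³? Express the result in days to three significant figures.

t = ln(C₀/C)/k = ln(9.6/0.76)/0.10 = 2.536/0.10 = 25.36 d.

25.4 d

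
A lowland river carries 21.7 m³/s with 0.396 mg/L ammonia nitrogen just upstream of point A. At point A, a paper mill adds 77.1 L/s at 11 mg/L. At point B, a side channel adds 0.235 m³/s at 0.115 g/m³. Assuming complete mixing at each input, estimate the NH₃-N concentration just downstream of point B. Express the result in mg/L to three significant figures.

0.430 mg/L

77.1 L/s = 0.0771 m³/s.
After input A: C = (21.7·0.396 + 0.0771·11) / 21.78 = 0.4335 mg/L.
After input B: C = (21.78·0.4335 + 0.235·0.115) / 22.01 = 0.4301 mg/L.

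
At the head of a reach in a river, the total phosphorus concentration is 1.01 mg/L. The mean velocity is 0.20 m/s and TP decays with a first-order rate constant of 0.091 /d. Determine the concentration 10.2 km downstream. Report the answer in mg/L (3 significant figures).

0.957 mg/L

Travel time t = 10.2 km / 0.20 m/s = 1.02e+04/0.20 = 5.1e+04 s = 0.5903 d.
First-order decay: C = 1.01·exp(−0.091·0.5903) = 1.01·0.9477 = 0.9572 mg/L.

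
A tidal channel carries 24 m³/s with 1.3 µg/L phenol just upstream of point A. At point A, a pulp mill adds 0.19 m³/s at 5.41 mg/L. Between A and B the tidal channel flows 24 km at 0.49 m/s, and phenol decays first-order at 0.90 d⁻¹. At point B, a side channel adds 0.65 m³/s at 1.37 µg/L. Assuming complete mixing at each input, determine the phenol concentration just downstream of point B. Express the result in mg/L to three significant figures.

1.3 µg/L = 0.0013 mg/L.
After input A: C = (24·0.0013 + 0.19·5.41) / 24.19 = 0.04378 mg/L.
Over the 24 km reach to input B (t = 4.898e+04 s = 0.5669 d), decay gives C = 0.04378·exp(−0.90·0.5669) = 0.02629 mg/L.
1.37 µg/L = 0.00137 mg/L.
After input B: C = (24.19·0.02629 + 0.65·0.00137) / 24.84 = 0.02563 mg/L.

0.0256 mg/L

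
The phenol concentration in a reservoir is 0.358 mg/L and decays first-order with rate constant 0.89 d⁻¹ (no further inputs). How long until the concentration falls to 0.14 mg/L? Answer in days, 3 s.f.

t = ln(C₀/C)/k = ln(0.358/0.14)/0.89 = 0.9389/0.89 = 1.055 d.

1.05 d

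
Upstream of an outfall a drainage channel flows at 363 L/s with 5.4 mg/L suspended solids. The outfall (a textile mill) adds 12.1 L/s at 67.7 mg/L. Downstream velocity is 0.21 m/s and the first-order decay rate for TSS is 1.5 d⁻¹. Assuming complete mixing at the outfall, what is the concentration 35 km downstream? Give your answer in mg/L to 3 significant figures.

12.1 L/s = 0.0121 m³/s.
363 L/s = 0.363 m³/s.
After complete mixing, C₀ = (0.0121·67.7 + 0.363·5.4) / 0.3751 = 7.41 mg/L.
Travel time t = 3.5e+04 m / 0.21 m/s = 1.667e+05 s = 1.929 d.
C = 7.41·exp(−1.5·1.929) = 7.41·0.05538 = 0.4104 mg/L.

0.410 mg/L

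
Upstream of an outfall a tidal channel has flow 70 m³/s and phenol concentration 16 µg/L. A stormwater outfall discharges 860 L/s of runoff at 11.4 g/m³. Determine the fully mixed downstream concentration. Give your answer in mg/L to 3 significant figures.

860 L/s = 0.86 m³/s.
16 µg/L = 0.016 mg/L.
By mass balance at complete mixing, C = (0.86·11.4 + 70·0.016) / (0.86 + 70) = 10.92/70.86 = 0.1542 mg/L.

0.154 mg/L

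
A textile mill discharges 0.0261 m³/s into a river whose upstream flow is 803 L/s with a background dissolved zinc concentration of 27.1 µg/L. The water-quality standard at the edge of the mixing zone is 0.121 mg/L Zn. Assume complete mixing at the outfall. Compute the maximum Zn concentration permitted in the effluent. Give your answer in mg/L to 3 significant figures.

803 L/s = 0.803 m³/s.
27.1 µg/L = 0.0271 mg/L.
Mass balance: 0.121·0.8291 = 0.0261·Cₑ + 0.803·0.0271.
Cₑ = (0.1003 − 0.02176) / 0.0261 = 3.01 mg/L.

3.01 mg/L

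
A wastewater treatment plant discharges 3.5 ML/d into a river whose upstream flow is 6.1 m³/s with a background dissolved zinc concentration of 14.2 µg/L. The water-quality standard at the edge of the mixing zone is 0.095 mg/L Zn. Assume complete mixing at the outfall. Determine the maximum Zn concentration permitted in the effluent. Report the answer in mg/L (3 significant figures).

3.5 ML/d = 0.04051 m³/s.
14.2 µg/L = 0.0142 mg/L.
Mass balance: 0.095·6.141 = 0.04051·Cₑ + 6.1·0.0142.
Cₑ = (0.5833 − 0.08662) / 0.04051 = 12.26 mg/L.

12.3 mg/L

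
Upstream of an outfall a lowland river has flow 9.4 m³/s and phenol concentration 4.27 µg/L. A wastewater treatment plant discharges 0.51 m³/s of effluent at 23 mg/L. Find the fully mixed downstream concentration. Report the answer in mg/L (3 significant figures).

1.19 mg/L

4.27 µg/L = 0.00427 mg/L.
Flow-weighted mixing gives C = (0.51·23 + 9.4·0.00427) / (0.51 + 9.4) = 11.77/9.91 = 1.188 mg/L.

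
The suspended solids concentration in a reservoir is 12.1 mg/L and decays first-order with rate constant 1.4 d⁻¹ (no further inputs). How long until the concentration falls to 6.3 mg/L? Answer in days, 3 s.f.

0.466 d

t = ln(C₀/C)/k = ln(12.1/6.3)/1.4 = 0.6527/1.4 = 0.4662 d.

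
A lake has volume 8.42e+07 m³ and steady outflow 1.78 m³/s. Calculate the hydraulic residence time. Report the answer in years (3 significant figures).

Q = 1.78 m³/s × 3.156e+07 s/yr = 5.617e+07 m³/yr.
Hydraulic residence time τ = V/Q = 8.42e+07/5.617e+07 = 1.499 yr.

1.50 yr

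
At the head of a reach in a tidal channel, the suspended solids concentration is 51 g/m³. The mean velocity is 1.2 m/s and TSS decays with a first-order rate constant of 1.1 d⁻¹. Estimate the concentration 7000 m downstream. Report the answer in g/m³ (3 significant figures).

Travel time t = 7000 m / 1.2 m/s = 7000/1.2 = 5833 s = 0.06752 d.
First-order decay: C = 51·exp(−1.1·0.06752) = 51·0.9284 = 47.35 g/m³.

47.3 g/m³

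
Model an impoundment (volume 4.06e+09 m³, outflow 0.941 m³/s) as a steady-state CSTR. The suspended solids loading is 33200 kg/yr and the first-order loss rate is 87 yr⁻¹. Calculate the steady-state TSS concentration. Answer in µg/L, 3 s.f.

0.0940 µg/L

Outflow Q = 0.941 m³/s × 3.156e+07 s/yr = 2.97e+07 m³/yr.
Steady-state CSTR mass balance: W = Q·C + k·V·C, so C = W/(Q + kV).
Q + kV = 2.97e+07 + 87·4.06e+09 = 3.532e+11 m³/yr.
C = 33200/3.532e+11 = 9.398e-08 kg/m³ = 9.398e-05 mg/L = 0.09398 µg/L.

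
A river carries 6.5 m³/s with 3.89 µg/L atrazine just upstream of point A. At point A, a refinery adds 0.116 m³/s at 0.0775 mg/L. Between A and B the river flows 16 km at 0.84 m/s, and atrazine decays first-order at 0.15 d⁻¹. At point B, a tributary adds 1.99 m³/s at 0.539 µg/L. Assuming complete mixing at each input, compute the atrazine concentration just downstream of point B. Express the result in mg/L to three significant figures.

0.00398 mg/L

3.89 µg/L = 0.00389 mg/L.
After input A: C = (6.5·0.00389 + 0.116·0.0775) / 6.616 = 0.005181 mg/L.
Over the 16 km reach to input B (t = 1.905e+04 s = 0.2205 d), decay gives C = 0.005181·exp(−0.15·0.2205) = 0.005012 mg/L.
0.539 µg/L = 0.000539 mg/L.
After input B: C = (6.616·0.005012 + 1.99·0.000539) / 8.606 = 0.003978 mg/L.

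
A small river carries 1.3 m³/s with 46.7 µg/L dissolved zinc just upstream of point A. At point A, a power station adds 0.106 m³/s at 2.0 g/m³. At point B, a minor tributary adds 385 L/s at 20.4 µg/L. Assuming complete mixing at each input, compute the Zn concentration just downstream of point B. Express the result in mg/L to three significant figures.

0.157 mg/L

46.7 µg/L = 0.0467 mg/L.
After input A: C = (1.3·0.0467 + 0.106·2) / 1.406 = 0.194 mg/L.
385 L/s = 0.385 m³/s.
20.4 µg/L = 0.0204 mg/L.
After input B: C = (1.406·0.194 + 0.385·0.0204) / 1.791 = 0.1567 mg/L.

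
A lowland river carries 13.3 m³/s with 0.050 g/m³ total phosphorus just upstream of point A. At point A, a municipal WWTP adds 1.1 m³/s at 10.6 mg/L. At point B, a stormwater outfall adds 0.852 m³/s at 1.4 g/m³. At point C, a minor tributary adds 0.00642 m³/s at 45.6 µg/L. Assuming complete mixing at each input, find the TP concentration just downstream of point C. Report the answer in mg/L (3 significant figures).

0.886 mg/L

After input A: C = (13.3·0.05 + 1.1·10.6) / 14.4 = 0.8559 mg/L.
After input B: C = (14.4·0.8559 + 0.852·1.4) / 15.25 = 0.8863 mg/L.
45.6 µg/L = 0.0456 mg/L.
After input C: C = (15.25·0.8863 + 0.00642·0.0456) / 15.26 = 0.8859 mg/L.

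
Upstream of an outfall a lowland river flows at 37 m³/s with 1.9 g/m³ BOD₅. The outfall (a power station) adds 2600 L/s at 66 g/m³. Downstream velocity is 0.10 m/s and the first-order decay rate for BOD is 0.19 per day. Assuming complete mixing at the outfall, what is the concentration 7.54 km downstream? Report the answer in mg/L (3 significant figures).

2600 L/s = 2.6 m³/s.
After complete mixing, C₀ = (2.6·66 + 37·1.9) / 39.6 = 6.109 mg/L.
Travel time t = 7540 m / 0.10 m/s = 7.54e+04 s = 0.8727 d.
C = 6.109·exp(−0.19·0.8727) = 6.109·0.8472 = 5.175 mg/L.

5.18 mg/L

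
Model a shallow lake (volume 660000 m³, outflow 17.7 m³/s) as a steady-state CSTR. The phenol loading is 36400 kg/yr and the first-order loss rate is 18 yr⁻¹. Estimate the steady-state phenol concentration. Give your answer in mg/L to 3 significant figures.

Outflow Q = 17.7 m³/s × 3.156e+07 s/yr = 5.586e+08 m³/yr.
Steady-state CSTR mass balance: W = Q·C + k·V·C, so C = W/(Q + kV).
Q + kV = 5.586e+08 + 18·660000 = 5.704e+08 m³/yr.
C = 36400/5.704e+08 = 6.381e-05 kg/m³ = 0.06381 mg/L.

0.0638 mg/L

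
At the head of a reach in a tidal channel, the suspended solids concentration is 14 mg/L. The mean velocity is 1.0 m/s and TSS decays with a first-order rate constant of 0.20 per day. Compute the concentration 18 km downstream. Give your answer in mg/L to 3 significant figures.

13.4 mg/L

Travel time t = 18 km / 1.0 m/s = 1.8e+04/1.0 = 1.8e+04 s = 0.2083 d.
First-order decay: C = 14·exp(−0.20·0.2083) = 14·0.9592 = 13.43 mg/L.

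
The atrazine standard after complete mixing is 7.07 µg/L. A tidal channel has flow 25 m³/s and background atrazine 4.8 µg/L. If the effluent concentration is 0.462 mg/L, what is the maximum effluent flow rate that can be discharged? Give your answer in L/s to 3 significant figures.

4.8 µg/L = 0.0048 mg/L.
7.07 µg/L = 0.00707 mg/L.
Mass balance at complete mixing: C_std·(Q_w + Q_r) = Q_w·C_e + Q_r·C_b.
Rearranging, Q_w = Q_r·(C_std − C_b)/(C_e − C_std) = 25·(0.00707 − 0.0048) / (0.462 − 0.00707) = 0.1247 m³/s.
= 124.7 L/s.

125 L/s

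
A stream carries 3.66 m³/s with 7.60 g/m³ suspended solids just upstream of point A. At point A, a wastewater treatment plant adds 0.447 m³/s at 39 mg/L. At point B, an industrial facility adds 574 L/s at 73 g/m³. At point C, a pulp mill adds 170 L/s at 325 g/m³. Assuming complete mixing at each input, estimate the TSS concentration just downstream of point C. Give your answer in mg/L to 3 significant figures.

29.4 mg/L

After input A: C = (3.66·7.6 + 0.447·39) / 4.107 = 11.02 mg/L.
574 L/s = 0.574 m³/s.
After input B: C = (4.107·11.02 + 0.574·73) / 4.681 = 18.62 mg/L.
170 L/s = 0.17 m³/s.
After input C: C = (4.681·18.62 + 0.17·325) / 4.851 = 29.35 mg/L.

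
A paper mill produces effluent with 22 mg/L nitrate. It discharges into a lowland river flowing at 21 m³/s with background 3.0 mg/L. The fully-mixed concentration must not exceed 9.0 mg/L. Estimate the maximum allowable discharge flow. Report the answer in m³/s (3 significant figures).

Mass balance at complete mixing: C_std·(Q_w + Q_r) = Q_w·C_e + Q_r·C_b.
Rearranging, Q_w = Q_r·(C_std − C_b)/(C_e − C_std) = 21·(9 − 3) / (22 − 9) = 9.692 m³/s.

9.69 m³/s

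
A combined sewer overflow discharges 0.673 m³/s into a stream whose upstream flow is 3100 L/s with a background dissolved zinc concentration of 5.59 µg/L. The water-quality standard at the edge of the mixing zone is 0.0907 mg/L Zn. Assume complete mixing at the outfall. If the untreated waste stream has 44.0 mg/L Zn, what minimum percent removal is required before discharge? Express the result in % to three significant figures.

3100 L/s = 3.1 m³/s.
5.59 µg/L = 0.00559 mg/L.
Mass balance: 0.0907·3.773 = 0.673·Cₑ + 3.1·0.00559.
Cₑ = (0.3422 − 0.01733) / 0.673 = 0.4827 mg/L.
Required removal = 1 − 0.4827/44.0 = 98.9 %.

98.9 %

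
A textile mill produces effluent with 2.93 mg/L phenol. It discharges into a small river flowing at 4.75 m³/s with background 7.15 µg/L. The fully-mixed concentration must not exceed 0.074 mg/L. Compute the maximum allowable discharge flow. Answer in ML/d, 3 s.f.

7.15 µg/L = 0.00715 mg/L.
Mass balance at complete mixing: C_std·(Q_w + Q_r) = Q_w·C_e + Q_r·C_b.
Rearranging, Q_w = Q_r·(C_std − C_b)/(C_e − C_std) = 4.75·(0.074 − 0.00715) / (2.93 − 0.074) = 0.1112 m³/s.
= 9.606 ML/d.

9.61 ML/d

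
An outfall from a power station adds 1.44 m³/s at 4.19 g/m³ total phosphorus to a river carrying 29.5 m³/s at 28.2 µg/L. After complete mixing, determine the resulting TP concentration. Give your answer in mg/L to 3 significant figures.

0.222 mg/L

28.2 µg/L = 0.0282 mg/L.
By mass balance at complete mixing, C = (1.44·4.19 + 29.5·0.0282) / (1.44 + 29.5) = 6.866/30.94 = 0.2219 mg/L.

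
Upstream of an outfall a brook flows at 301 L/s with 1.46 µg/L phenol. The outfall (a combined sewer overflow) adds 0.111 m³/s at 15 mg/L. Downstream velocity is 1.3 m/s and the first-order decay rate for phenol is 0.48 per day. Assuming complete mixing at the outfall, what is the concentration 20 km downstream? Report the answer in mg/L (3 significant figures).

3.71 mg/L

301 L/s = 0.301 m³/s.
1.46 µg/L = 0.00146 mg/L.
After complete mixing, C₀ = (0.111·15 + 0.301·0.00146) / 0.412 = 4.042 mg/L.
Travel time t = 2e+04 m / 1.3 m/s = 1.538e+04 s = 0.1781 d.
C = 4.042·exp(−0.48·0.1781) = 4.042·0.9181 = 3.711 mg/L.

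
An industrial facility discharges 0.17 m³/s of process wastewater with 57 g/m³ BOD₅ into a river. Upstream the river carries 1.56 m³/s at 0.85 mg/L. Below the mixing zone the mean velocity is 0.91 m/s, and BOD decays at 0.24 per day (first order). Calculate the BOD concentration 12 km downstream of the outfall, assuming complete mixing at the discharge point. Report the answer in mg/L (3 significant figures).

6.14 mg/L

After complete mixing, C₀ = (0.17·57 + 1.56·0.85) / 1.73 = 6.368 mg/L.
Travel time t = 1.2e+04 m / 0.91 m/s = 1.319e+04 s = 0.1526 d.
C = 6.368·exp(−0.24·0.1526) = 6.368·0.964 = 6.139 mg/L.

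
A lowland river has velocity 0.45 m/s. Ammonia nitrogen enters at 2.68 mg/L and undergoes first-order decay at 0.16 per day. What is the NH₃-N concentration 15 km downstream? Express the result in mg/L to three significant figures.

2.52 mg/L

Travel time t = 15 km / 0.45 m/s = 1.5e+04/0.45 = 3.333e+04 s = 0.3858 d.
First-order decay: C = 2.68·exp(−0.16·0.3858) = 2.68·0.9401 = 2.52 mg/L.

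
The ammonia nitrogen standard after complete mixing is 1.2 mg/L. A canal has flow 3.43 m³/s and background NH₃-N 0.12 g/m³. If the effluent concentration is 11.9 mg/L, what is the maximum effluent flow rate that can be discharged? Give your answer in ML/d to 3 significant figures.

29.9 ML/d

Mass balance at complete mixing: C_std·(Q_w + Q_r) = Q_w·C_e + Q_r·C_b.
Rearranging, Q_w = Q_r·(C_std − C_b)/(C_e − C_std) = 3.43·(1.2 − 0.12) / (11.9 − 1.2) = 0.3462 m³/s.
= 29.91 ML/d.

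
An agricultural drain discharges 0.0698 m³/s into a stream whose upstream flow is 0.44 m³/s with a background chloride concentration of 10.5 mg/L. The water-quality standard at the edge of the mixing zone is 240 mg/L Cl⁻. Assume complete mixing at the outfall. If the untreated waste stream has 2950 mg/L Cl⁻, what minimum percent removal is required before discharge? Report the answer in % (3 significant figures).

Mass balance: 240·0.5098 = 0.0698·Cₑ + 0.44·10.5.
Cₑ = (122.4 − 4.62) / 0.0698 = 1687 mg/L.
Required removal = 1 − 1687/2950 = 42.82 %.

42.8 %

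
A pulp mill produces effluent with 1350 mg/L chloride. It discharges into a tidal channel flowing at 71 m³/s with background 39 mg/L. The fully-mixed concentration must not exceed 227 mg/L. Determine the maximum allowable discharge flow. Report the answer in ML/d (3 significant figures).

1030 ML/d

Mass balance at complete mixing: C_std·(Q_w + Q_r) = Q_w·C_e + Q_r·C_b.
Rearranging, Q_w = Q_r·(C_std − C_b)/(C_e − C_std) = 71·(227 − 39) / (1350 − 227) = 11.89 m³/s.
= 1027 ML/d.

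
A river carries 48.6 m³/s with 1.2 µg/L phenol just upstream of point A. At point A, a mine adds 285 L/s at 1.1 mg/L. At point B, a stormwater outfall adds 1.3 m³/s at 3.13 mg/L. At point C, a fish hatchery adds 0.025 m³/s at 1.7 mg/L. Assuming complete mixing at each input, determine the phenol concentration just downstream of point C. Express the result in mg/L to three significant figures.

0.0893 mg/L

1.2 µg/L = 0.0012 mg/L.
285 L/s = 0.285 m³/s.
After input A: C = (48.6·0.0012 + 0.285·1.1) / 48.88 = 0.007606 mg/L.
After input B: C = (48.88·0.007606 + 1.3·3.13) / 50.18 = 0.08849 mg/L.
After input C: C = (50.18·0.08849 + 0.025·1.7) / 50.21 = 0.08929 mg/L.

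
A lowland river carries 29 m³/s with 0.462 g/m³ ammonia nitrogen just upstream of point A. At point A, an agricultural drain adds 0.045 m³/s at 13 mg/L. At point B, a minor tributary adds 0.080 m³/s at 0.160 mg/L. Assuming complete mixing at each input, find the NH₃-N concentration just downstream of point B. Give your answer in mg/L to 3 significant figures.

0.481 mg/L

After input A: C = (29·0.462 + 0.045·13) / 29.05 = 0.4814 mg/L.
After input B: C = (29.05·0.4814 + 0.08·0.16) / 29.12 = 0.4805 mg/L.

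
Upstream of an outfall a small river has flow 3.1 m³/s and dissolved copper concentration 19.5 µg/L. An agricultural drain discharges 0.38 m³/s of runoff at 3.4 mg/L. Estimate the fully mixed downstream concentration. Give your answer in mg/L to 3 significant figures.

19.5 µg/L = 0.0195 mg/L.
Flow-weighted mixing gives C = (0.38·3.4 + 3.1·0.0195) / (0.38 + 3.1) = 1.352/3.48 = 0.3886 mg/L.

0.389 mg/L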